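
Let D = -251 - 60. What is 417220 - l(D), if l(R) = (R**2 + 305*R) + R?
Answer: 415665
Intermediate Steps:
D = -311
l(R) = R**2 + 306*R
417220 - l(D) = 417220 - (-311)*(306 - 311) = 417220 - (-311)*(-5) = 417220 - 1*1555 = 417220 - 1555 = 415665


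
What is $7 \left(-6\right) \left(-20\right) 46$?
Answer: $38640$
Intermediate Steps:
$7 \left(-6\right) \left(-20\right) 46 = \left(-42\right) \left(-20\right) 46 = 840 \cdot 46 = 38640$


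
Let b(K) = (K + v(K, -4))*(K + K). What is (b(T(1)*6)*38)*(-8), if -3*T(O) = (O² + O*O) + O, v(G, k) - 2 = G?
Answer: -36480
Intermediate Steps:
v(G, k) = 2 + G
T(O) = -2*O²/3 - O/3 (T(O) = -((O² + O*O) + O)/3 = -((O² + O²) + O)/3 = -(2*O² + O)/3 = -(O + 2*O²)/3 = -2*O²/3 - O/3)
b(K) = 2*K*(2 + 2*K) (b(K) = (K + (2 + K))*(K + K) = (2 + 2*K)*(2*K) = 2*K*(2 + 2*K))
(b(T(1)*6)*38)*(-8) = ((4*(-⅓*1*(1 + 2*1)*6)*(1 - ⅓*1*(1 + 2*1)*6))*38)*(-8) = ((4*(-⅓*1*(1 + 2)*6)*(1 - ⅓*1*(1 + 2)*6))*38)*(-8) = ((4*(-⅓*1*3*6)*(1 - ⅓*1*3*6))*38)*(-8) = ((4*(-1*6)*(1 - 1*6))*38)*(-8) = ((4*(-6)*(1 - 6))*38)*(-8) = ((4*(-6)*(-5))*38)*(-8) = (120*38)*(-8) = 4560*(-8) = -36480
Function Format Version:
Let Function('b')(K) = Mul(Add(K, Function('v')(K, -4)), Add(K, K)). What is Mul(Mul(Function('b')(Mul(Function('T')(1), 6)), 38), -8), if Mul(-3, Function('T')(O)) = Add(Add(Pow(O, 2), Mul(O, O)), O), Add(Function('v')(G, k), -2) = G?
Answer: -36480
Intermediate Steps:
Function('v')(G, k) = Add(2, G)
Function('T')(O) = Add(Mul(Rational(-2, 3), Pow(O, 2)), Mul(Rational(-1, 3), O)) (Function('T')(O) = Mul(Rational(-1, 3), Add(Add(Pow(O, 2), Mul(O, O)), O)) = Mul(Rational(-1, 3), Add(Add(Pow(O, 2), Pow(O, 2)), O)) = Mul(Rational(-1, 3), Add(Mul(2, Pow(O, 2)), O)) = Mul(Rational(-1, 3), Add(O, Mul(2, Pow(O, 2)))) = Add(Mul(Rational(-2, 3), Pow(O, 2)), Mul(Rational(-1, 3), O)))
Function('b')(K) = Mul(2, K, Add(2, Mul(2, K))) (Function('b')(K) = Mul(Add(K, Add(2, K)), Add(K, K)) = Mul(Add(2, Mul(2, K)), Mul(2, K)) = Mul(2, K, Add(2, Mul(2, K))))
Mul(Mul(Function('b')(Mul(Function('T')(1), 6)), 38), -8) = Mul(Mul(Mul(4, Mul(Mul(Rational(-1, 3), 1, Add(1, Mul(2, 1))), 6), Add(1, Mul(Mul(Rational(-1, 3), 1, Add(1, Mul(2, 1))), 6))), 38), -8) = Mul(Mul(Mul(4, Mul(Mul(Rational(-1, 3), 1, Add(1, 2)), 6), Add(1, Mul(Mul(Rational(-1, 3), 1, Add(1, 2)), 6))), 38), -8) = Mul(Mul(Mul(4, Mul(Mul(Rational(-1, 3), 1, 3), 6), Add(1, Mul(Mul(Rational(-1, 3), 1, 3), 6))), 38), -8) = Mul(Mul(Mul(4, Mul(-1, 6), Add(1, Mul(-1, 6))), 38), -8) = Mul(Mul(Mul(4, -6, Add(1, -6)), 38), -8) = Mul(Mul(Mul(4, -6, -5), 38), -8) = Mul(Mul(120, 38), -8) = Mul(4560, -8) = -36480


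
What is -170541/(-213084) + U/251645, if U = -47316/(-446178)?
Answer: 354594285340051/443050814248260 ≈ 0.80035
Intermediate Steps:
U = 7886/74363 (U = -47316*(-1/446178) = 7886/74363 ≈ 0.10605)
-170541/(-213084) + U/251645 = -170541/(-213084) + (7886/74363)/251645 = -170541*(-1/213084) + (7886/74363)*(1/251645) = 18949/23676 + 7886/18713077135 = 354594285340051/443050814248260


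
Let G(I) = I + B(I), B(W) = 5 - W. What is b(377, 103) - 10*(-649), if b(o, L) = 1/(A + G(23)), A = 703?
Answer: 4594921/708 ≈ 6490.0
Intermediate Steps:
G(I) = 5 (G(I) = I + (5 - I) = 5)
b(o, L) = 1/708 (b(o, L) = 1/(703 + 5) = 1/708)
b(377, 103) - 10*(-649) = 1/708 - 10*(-649) = 1/708 + 6490 = 4594921/708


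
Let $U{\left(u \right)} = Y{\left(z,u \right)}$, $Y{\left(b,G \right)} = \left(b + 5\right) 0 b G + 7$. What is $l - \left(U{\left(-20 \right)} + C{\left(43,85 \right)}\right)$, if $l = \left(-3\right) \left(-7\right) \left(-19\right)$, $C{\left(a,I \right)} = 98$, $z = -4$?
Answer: $-504$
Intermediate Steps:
$l = -399$ ($l = 21 \left(-19\right) = -399$)
$Y{\left(b,G \right)} = 7$ ($Y{\left(b,G \right)} = \left(5 + b\right) 0 b G + 7 = 0 b G + 7 = 0 G + 7 = 0 + 7 = 7$)
$U{\left(u \right)} = 7$
$l - \left(U{\left(-20 \right)} + C{\left(43,85 \right)}\right) = -399 - \left(7 + 98\right) = -399 - 105 = -504$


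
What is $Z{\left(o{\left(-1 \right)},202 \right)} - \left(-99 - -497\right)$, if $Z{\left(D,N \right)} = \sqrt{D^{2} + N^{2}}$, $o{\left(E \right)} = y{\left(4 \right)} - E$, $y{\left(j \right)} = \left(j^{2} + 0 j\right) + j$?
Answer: $-398 + \sqrt{41245} \approx -194.91$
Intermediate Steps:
$y{\left(j \right)} = j + j^{2}$ ($y{\left(j \right)} = \left(j^{2} + 0\right) + j = j^{2} + j = j + j^{2}$)
$o{\left(E \right)} = 20 - E$ ($o{\left(E \right)} = 4 \left(1 + 4\right) - E = 4 \cdot 5 - E = 20 - E$)
$Z{\left(o{\left(-1 \right)},202 \right)} - \left(-99 - -497\right) = \sqrt{\left(20 - -1\right)^{2} + 202^{2}} - \left(-99 - -497\right) = \sqrt{\left(20 + 1\right)^{2} + 40804} - \left(-99 + 497\right) = \sqrt{21^{2} + 40804} - 398 = \sqrt{441 + 40804} - 398 = \sqrt{41245} - 398 = -398 + \sqrt{41245}$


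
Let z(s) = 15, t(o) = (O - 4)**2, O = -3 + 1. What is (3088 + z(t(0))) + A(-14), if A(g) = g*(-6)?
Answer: 3187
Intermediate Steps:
O = -2
t(o) = 36 (t(o) = (-2 - 4)**2 = (-6)**2 = 36)
A(g) = -6*g
(3088 + z(t(0))) + A(-14) = (3088 + 15) - 6*(-14) = 3103 + 84 = 3187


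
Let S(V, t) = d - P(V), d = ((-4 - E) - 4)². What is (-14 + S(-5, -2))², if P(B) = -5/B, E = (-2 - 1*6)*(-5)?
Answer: 5239521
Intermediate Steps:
E = 40 (E = (-2 - 6)*(-5) = -8*(-5) = 40)
d = 2304 (d = ((-4 - 1*40) - 4)² = ((-4 - 40) - 4)² = (-44 - 4)² = (-48)² = 2304)
S(V, t) = 2304 + 5/V (S(V, t) = 2304 - (-5)/V = 2304 + 5/V)
(-14 + S(-5, -2))² = (-14 + (2304 + 5/(-5)))² = (-14 + (2304 + 5*(-⅕)))² = (-14 + (2304 - 1))² = (-14 + 2303)² = 2289² = 5239521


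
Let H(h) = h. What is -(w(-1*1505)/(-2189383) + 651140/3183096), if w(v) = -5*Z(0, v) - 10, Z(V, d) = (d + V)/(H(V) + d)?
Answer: -50915806895/248893438206 ≈ -0.20457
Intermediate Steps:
Z(V, d) = 1 (Z(V, d) = (d + V)/(V + d) = (V + d)/(V + d) = 1)
w(v) = -15 (w(v) = -5*1 - 10 = -5 - 10 = -15)
-(w(-1*1505)/(-2189383) + 651140/3183096) = -(-15/(-2189383) + 651140/3183096) = -(-15*(-1/2189383) + 651140*(1/3183096)) = -(15/2189383 + 23255/113682) = -1*50915806895/248893438206 = -50915806895/248893438206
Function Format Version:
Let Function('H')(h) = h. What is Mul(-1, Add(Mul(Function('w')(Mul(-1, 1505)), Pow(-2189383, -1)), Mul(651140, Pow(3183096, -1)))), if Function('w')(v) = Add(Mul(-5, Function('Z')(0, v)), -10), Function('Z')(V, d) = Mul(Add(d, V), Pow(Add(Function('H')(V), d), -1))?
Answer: Rational(-50915806895, 248893438206) ≈ -0.20457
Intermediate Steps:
Function('Z')(V, d) = 1 (Function('Z')(V, d) = Mul(Add(d, V), Pow(Add(V, d), -1)) = Mul(Add(V, d), Pow(Add(V, d), -1)) = 1)
Function('w')(v) = -15 (Function('w')(v) = Add(Mul(-5, 1), -10) = Add(-5, -10) = -15)
Mul(-1, Add(Mul(Function('w')(Mul(-1, 1505)), Pow(-2189383, -1)), Mul(651140, Pow(3183096, -1)))) = Mul(-1, Add(Mul(-15, Pow(-2189383, -1)), Mul(651140, Pow(3183096, -1)))) = Mul(-1, Add(Mul(-15, Rational(-1, 2189383)), Mul(651140, Rational(1, 3183096)))) = Mul(-1, Add(Rational(15, 2189383), Rational(23255, 113682))) = Mul(-1, Rational(50915806895, 248893438206)) = Rational(-50915806895, 248893438206)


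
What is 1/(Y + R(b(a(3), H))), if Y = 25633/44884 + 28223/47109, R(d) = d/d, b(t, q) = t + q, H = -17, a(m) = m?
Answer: 2114440356/4588746485 ≈ 0.46079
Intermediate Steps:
b(t, q) = q + t
R(d) = 1
Y = 2474306129/2114440356 (Y = 25633*(1/44884) + 28223*(1/47109) = 25633/44884 + 28223/47109 = 2474306129/2114440356 ≈ 1.1702)
1/(Y + R(b(a(3), H))) = 1/(2474306129/2114440356 + 1) = 1/(4588746485/2114440356) = 2114440356/4588746485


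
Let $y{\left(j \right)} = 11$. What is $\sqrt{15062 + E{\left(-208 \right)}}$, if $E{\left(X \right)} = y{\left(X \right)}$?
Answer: $\sqrt{15073} \approx 122.77$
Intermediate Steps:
$E{\left(X \right)} = 11$
$\sqrt{15062 + E{\left(-208 \right)}} = \sqrt{15062 + 11} = \sqrt{15073}$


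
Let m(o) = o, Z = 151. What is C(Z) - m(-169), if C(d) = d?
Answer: 320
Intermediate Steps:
C(Z) - m(-169) = 151 - 1*(-169) = 151 + 169 = 320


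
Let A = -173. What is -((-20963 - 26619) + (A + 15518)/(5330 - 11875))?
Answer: 5662537/119 ≈ 47584.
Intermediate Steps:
-((-20963 - 26619) + (A + 15518)/(5330 - 11875)) = -((-20963 - 26619) + (-173 + 15518)/(5330 - 11875)) = -(-47582 + 15345/(-6545)) = -(-47582 + 15345*(-1/6545)) = -(-47582 - 279/119) = -1*(-5662537/119) = 5662537/119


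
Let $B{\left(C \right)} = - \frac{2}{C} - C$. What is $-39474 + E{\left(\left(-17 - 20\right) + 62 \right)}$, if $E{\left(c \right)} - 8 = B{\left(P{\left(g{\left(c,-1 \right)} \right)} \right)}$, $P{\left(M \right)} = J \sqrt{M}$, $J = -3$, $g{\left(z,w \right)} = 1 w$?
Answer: $-39466 + \frac{7 i}{3} \approx -39466.0 + 2.3333 i$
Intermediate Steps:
$g{\left(z,w \right)} = w$
$P{\left(M \right)} = - 3 \sqrt{M}$
$B{\left(C \right)} = - C - \frac{2}{C}$
$E{\left(c \right)} = 8 + \frac{7 i}{3}$ ($E{\left(c \right)} = 8 - \left(- 3 i + 2 \frac{i}{3}\right) = 8 + \left(3 i - 2 \frac{i}{3}\right) = 8 + \left(3 i - \frac{2 i}{3}\right) = 8 + \frac{7 i}{3}$)
$-39474 + E{\left(\left(-17 - 20\right) + 62 \right)} = -39474 + \left(8 + \frac{7 i}{3}\right) = -39466 + \frac{7 i}{3}$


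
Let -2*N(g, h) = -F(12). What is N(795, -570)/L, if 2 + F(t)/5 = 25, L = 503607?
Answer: 115/1007214 ≈ 0.00011418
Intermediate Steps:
F(t) = 115 (F(t) = -10 + 5*25 = -10 + 125 = 115)
N(g, h) = 115/2 (N(g, h) = -(-1)*115/2 = -1/2*(-115) = 115/2)
N(795, -570)/L = (115/2)/503607 = (115/2)*(1/503607) = 115/1007214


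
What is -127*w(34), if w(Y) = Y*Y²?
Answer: -4991608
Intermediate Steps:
w(Y) = Y³
-127*w(34) = -127*34³ = -127*39304 = -4991608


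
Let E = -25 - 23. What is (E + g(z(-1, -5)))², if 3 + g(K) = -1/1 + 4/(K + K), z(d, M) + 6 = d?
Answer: 133956/49 ≈ 2733.8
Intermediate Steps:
z(d, M) = -6 + d
E = -48
g(K) = -4 + 2/K (g(K) = -3 + (-1/1 + 4/(K + K)) = -3 + (-1*1 + 4/((2*K))) = -3 + (-1 + 4*(1/(2*K))) = -3 + (-1 + 2/K) = -4 + 2/K)
(E + g(z(-1, -5)))² = (-48 + (-4 + 2/(-6 - 1)))² = (-48 + (-4 + 2/(-7)))² = (-48 + (-4 + 2*(-⅐)))² = (-48 + (-4 - 2/7))² = (-48 - 30/7)² = (-366/7)² = 133956/49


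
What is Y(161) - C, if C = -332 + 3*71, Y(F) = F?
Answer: 280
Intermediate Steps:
C = -119 (C = -332 + 213 = -119)
Y(161) - C = 161 - 1*(-119) = 161 + 119 = 280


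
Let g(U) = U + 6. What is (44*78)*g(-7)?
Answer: -3432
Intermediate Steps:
g(U) = 6 + U
(44*78)*g(-7) = (44*78)*(6 - 7) = 3432*(-1) = -3432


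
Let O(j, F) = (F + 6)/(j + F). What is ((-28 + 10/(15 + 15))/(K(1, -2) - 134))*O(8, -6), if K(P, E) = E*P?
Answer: 0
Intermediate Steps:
O(j, F) = (6 + F)/(F + j)
((-28 + 10/(15 + 15))/(K(1, -2) - 134))*O(8, -6) = ((-28 + 10/(15 + 15))/(-2*1 - 134))*((6 - 6)/(-6 + 8)) = ((-28 + 10/30)/(-2 - 134))*(0/2) = ((-28 + 10*(1/30))/(-136))*((1/2)*0) = ((-28 + 1/3)*(-1/136))*0 = -83/3*(-1/136)*0 = (83/408)*0 = 0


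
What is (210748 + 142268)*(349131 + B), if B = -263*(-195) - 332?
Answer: 141236053344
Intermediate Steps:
B = 50953 (B = 51285 - 332 = 50953)
(210748 + 142268)*(349131 + B) = (210748 + 142268)*(349131 + 50953) = 353016*400084 = 141236053344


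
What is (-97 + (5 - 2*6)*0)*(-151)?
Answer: 14647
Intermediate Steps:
(-97 + (5 - 2*6)*0)*(-151) = (-97 + (5 - 12)*0)*(-151) = (-97 - 7*0)*(-151) = (-97 + 0)*(-151) = -97*(-151) = 14647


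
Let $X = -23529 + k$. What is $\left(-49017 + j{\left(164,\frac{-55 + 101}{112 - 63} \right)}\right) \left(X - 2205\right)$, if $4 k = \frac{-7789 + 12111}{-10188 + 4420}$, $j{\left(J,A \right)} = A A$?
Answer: $\frac{34937898955474085}{27697936} \approx 1.2614 \cdot 10^{9}$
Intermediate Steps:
$j{\left(J,A \right)} = A^{2}$
$k = - \frac{2161}{11536}$ ($k = \frac{\left(-7789 + 12111\right) \frac{1}{-10188 + 4420}}{4} = \frac{4322 \frac{1}{-5768}}{4} = \frac{4322 \left(- \frac{1}{5768}\right)}{4} = \frac{1}{4} \left(- \frac{2161}{2884}\right) = - \frac{2161}{11536} \approx -0.18733$)
$X = - \frac{271432705}{11536}$ ($X = -23529 - \frac{2161}{11536} = - \frac{271432705}{11536} \approx -23529.0$)
$\left(-49017 + j{\left(164,\frac{-55 + 101}{112 - 63} \right)}\right) \left(X - 2205\right) = \left(-49017 + \left(\frac{-55 + 101}{112 - 63}\right)^{2}\right) \left(- \frac{271432705}{11536} - 2205\right) = \left(-49017 + \left(\frac{46}{49}\right)^{2}\right) \left(- \frac{296869585}{11536}\right) = \left(-49017 + \frac{2116}{2401}\right) \left(- \frac{296869585}{11536}\right) = \left(- \frac{117687701}{2401}\right) \left(- \frac{296869585}{11536}\right) = \frac{34937898955474085}{27697936}$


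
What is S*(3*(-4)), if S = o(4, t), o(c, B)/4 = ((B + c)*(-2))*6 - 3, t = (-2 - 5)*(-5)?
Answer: 22608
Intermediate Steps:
t = 35 (t = -7*(-5) = 35)
o(c, B) = -12 - 48*B - 48*c (o(c, B) = 4*(((B + c)*(-2))*6 - 3) = 4*((-2*B - 2*c)*6 - 3) = 4*((-12*B - 12*c) - 3) = 4*(-3 - 12*B - 12*c) = -12 - 48*B - 48*c)
S = -1884 (S = -12 - 48*35 - 48*4 = -12 - 1680 - 192 = -1884)
S*(3*(-4)) = -5652*(-4) = -1884*(-12) = 22608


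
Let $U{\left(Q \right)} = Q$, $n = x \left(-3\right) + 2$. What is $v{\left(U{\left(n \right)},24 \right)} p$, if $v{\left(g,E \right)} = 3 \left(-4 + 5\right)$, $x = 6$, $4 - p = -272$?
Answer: $828$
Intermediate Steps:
$p = 276$ ($p = 4 - -272 = 4 + 272 = 276$)
$n = -16$ ($n = 6 \left(-3\right) + 2 = -18 + 2 = -16$)
$v{\left(g,E \right)} = 3$ ($v{\left(g,E \right)} = 3 \cdot 1 = 3$)
$v{\left(U{\left(n \right)},24 \right)} p = 3 \cdot 276 = 828$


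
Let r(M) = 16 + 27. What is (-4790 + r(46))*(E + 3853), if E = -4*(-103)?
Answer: -20245955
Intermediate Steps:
E = 412
r(M) = 43
(-4790 + r(46))*(E + 3853) = (-4790 + 43)*(412 + 3853) = -4747*4265 = -20245955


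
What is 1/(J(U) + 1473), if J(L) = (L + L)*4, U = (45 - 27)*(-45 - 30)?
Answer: -1/9327 ≈ -0.00010722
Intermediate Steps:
U = -1350 (U = 18*(-75) = -1350)
J(L) = 8*L (J(L) = (2*L)*4 = 8*L)
1/(J(U) + 1473) = 1/(8*(-1350) + 1473) = 1/(-10800 + 1473) = 1/(-9327) = -1/9327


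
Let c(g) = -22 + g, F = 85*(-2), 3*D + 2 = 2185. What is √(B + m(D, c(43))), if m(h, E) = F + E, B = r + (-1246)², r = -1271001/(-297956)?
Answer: √34454017875887117/148978 ≈ 1245.9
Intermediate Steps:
D = 2183/3 (D = -⅔ + (⅓)*2185 = -⅔ + 2185/3 = 2183/3 ≈ 727.67)
F = -170
r = 1271001/297956 (r = -1271001*(-1/297956) = 1271001/297956 ≈ 4.2657)
B = 462582728297/297956 (B = 1271001/297956 + (-1246)² = 1271001/297956 + 1552516 = 462582728297/297956 ≈ 1.5525e+6)
m(h, E) = -170 + E
√(B + m(D, c(43))) = √(462582728297/297956 + (-170 + (-22 + 43))) = √(462582728297/297956 + (-170 + 21)) = √(462582728297/297956 - 149) = √(462538332853/297956) = √34454017875887117/148978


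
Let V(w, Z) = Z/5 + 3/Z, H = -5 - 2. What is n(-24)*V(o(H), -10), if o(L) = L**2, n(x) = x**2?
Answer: -6624/5 ≈ -1324.8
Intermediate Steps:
H = -7
V(w, Z) = 3/Z + Z/5 (V(w, Z) = Z*(1/5) + 3/Z = Z/5 + 3/Z = 3/Z + Z/5)
n(-24)*V(o(H), -10) = (-24)**2*(3/(-10) + (1/5)*(-10)) = 576*(3*(-1/10) - 2) = 576*(-3/10 - 2) = 576*(-23/10) = -6624/5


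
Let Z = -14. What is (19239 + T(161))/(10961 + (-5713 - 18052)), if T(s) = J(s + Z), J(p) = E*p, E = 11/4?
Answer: -2381/1552 ≈ -1.5341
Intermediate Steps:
E = 11/4 (E = 11*(¼) = 11/4 ≈ 2.7500)
J(p) = 11*p/4
T(s) = -77/2 + 11*s/4 (T(s) = 11*(s - 14)/4 = 11*(-14 + s)/4 = -77/2 + 11*s/4)
(19239 + T(161))/(10961 + (-5713 - 18052)) = (19239 + (-77/2 + (11/4)*161))/(10961 + (-5713 - 18052)) = (19239 + (-77/2 + 1771/4))/(10961 - 23765) = (19239 + 1617/4)/(-12804) = (78573/4)*(-1/12804) = -2381/1552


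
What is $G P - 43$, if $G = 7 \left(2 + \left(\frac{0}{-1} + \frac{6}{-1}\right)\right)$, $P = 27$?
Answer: $-799$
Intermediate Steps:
$G = -28$ ($G = 7 \left(2 + \left(0 \left(-1\right) + 6 \left(-1\right)\right)\right) = 7 \left(2 + \left(0 - 6\right)\right) = 7 \left(2 - 6\right) = 7 \left(-4\right) = -28$)
$G P - 43 = \left(-28\right) 27 - 43 = -756 - 43 = -799$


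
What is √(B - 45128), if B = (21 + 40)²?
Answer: I*√41407 ≈ 203.49*I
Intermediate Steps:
B = 3721 (B = 61² = 3721)
√(B - 45128) = √(3721 - 45128) = √(-41407) = I*√41407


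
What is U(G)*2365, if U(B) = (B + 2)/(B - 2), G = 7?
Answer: 4257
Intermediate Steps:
U(B) = (2 + B)/(-2 + B)
U(G)*2365 = ((2 + 7)/(-2 + 7))*2365 = (9/5)*2365 = 4257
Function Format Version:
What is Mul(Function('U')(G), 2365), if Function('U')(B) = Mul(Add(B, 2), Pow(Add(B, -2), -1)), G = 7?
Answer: 4257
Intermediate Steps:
Function('U')(B) = Mul(Pow(Add(-2, B), -1), Add(2, B)) (Function('U')(B) = Mul(Add(2, B), Pow(Add(-2, B), -1)) = Mul(Pow(Add(-2, B), -1), Add(2, B)))
Mul(Function('U')(G), 2365) = Mul(Mul(Pow(Add(-2, 7), -1), Add(2, 7)), 2365) = Mul(Mul(Pow(5, -1), 9), 2365) = Mul(Mul(Rational(1, 5), 9), 2365) = Mul(Rational(9, 5), 2365) = 4257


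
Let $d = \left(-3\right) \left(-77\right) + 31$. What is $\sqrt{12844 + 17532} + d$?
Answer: $262 + 2 \sqrt{7594} \approx 436.29$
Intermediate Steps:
$d = 262$ ($d = 231 + 31 = 262$)
$\sqrt{12844 + 17532} + d = \sqrt{12844 + 17532} + 262 = \sqrt{30376} + 262 = 2 \sqrt{7594} + 262 = 262 + 2 \sqrt{7594}$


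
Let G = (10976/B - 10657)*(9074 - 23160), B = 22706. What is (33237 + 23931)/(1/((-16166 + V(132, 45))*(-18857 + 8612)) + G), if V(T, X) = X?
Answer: 107193284283592080/281460547784941871863 ≈ 0.00038085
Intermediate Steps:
G = 1704172637238/11353 (G = (10976/22706 - 10657)*(9074 - 23160) = (10976*(1/22706) - 10657)*(-14086) = (5488/11353 - 10657)*(-14086) = -120983433/11353*(-14086) = 1704172637238/11353 ≈ 1.5011e+8)
(33237 + 23931)/(1/((-16166 + V(132, 45))*(-18857 + 8612)) + G) = (33237 + 23931)/(1/((-16166 + 45)*(-18857 + 8612)) + 1704172637238/11353) = 57168/(1/(-16121*(-10245)) + 1704172637238/11353) = 57168/(1/165159645 + 1704172637238/11353) = 57168/(281460547784941871863/1875057449685) = 57168*(1875057449685/281460547784941871863) = 107193284283592080/281460547784941871863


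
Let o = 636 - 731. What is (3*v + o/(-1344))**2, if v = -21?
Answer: 7153268929/1806336 ≈ 3960.1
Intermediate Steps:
o = -95
(3*v + o/(-1344))**2 = (3*(-21) - 95/(-1344))**2 = (-63 - 95*(-1/1344))**2 = (-63 + 95/1344)**2 = (-84577/1344)**2 = 7153268929/1806336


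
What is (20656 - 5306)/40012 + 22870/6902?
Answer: 36465005/9862958 ≈ 3.6972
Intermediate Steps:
(20656 - 5306)/40012 + 22870/6902 = 15350*(1/40012) + 22870*(1/6902) = 7675/20006 + 11435/3451 = 36465005/9862958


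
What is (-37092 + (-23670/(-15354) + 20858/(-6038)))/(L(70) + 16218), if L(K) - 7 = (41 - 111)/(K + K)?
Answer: -191049007992/83562891943 ≈ -2.2863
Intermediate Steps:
L(K) = 7 - 35/K (L(K) = 7 + (41 - 111)/(K + K) = 7 - 70*1/(2*K) = 7 - 35/K)
(-37092 + (-23670/(-15354) + 20858/(-6038)))/(L(70) + 16218) = (-37092 + (-23670/(-15354) + 20858/(-6038)))/((7 - 35/70) + 16218) = (-37092 + (-23670*(-1/15354) + 20858*(-1/6038)))/((7 - 35*1/70) + 16218) = (-37092 + (1315/853 - 10429/3019))/((7 - ½) + 16218) = (-37092 - 4925952/2575207)/(13/2 + 16218) = -95524503996/(2575207*32449/2) = -95524503996/2575207*2/32449 = -191049007992/83562891943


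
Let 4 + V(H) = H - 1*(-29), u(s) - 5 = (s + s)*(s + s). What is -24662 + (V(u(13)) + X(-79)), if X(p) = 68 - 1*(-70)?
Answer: -23818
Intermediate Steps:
u(s) = 5 + 4*s**2 (u(s) = 5 + (s + s)*(s + s) = 5 + (2*s)*(2*s) = 5 + 4*s**2)
V(H) = 25 + H (V(H) = -4 + (H - 1*(-29)) = -4 + (H + 29) = -4 + (29 + H) = 25 + H)
X(p) = 138 (X(p) = 68 + 70 = 138)
-24662 + (V(u(13)) + X(-79)) = -24662 + ((25 + (5 + 4*13**2)) + 138) = -24662 + ((25 + (5 + 4*169)) + 138) = -24662 + ((25 + (5 + 676)) + 138) = -24662 + ((25 + 681) + 138) = -24662 + (706 + 138) = -24662 + 844 = -23818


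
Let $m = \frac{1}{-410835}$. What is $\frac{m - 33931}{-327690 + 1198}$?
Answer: $\frac{6970021193}{67067170410} \approx 0.10393$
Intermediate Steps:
$m = - \frac{1}{410835} \approx -2.4341 \cdot 10^{-6}$
$\frac{m - 33931}{-327690 + 1198} = \frac{- \frac{1}{410835} - 33931}{-327690 + 1198} = - \frac{13940042386}{410835 \left(-326492\right)} = \left(- \frac{13940042386}{410835}\right) \left(- \frac{1}{326492}\right) = \frac{6970021193}{67067170410}$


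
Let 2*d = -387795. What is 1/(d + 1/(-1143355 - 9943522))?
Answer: -22173754/4299435466217 ≈ -5.1574e-6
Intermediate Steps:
d = -387795/2 (d = (½)*(-387795) = -387795/2 ≈ -1.9390e+5)
1/(d + 1/(-1143355 - 9943522)) = 1/(-387795/2 + 1/(-1143355 - 9943522)) = 1/(-387795/2 + 1/(-11086877)) = 1/(-387795/2 - 1/11086877) = 1/(-4299435466217/22173754) = -22173754/4299435466217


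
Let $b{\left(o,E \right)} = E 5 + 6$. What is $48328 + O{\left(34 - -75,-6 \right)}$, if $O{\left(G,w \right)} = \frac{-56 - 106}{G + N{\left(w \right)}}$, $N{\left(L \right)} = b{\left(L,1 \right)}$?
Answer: $\frac{966533}{20} \approx 48327.0$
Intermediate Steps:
$b{\left(o,E \right)} = 6 + 5 E$ ($b{\left(o,E \right)} = 5 E + 6 = 6 + 5 E$)
$N{\left(L \right)} = 11$ ($N{\left(L \right)} = 6 + 5 \cdot 1 = 6 + 5 = 11$)
$O{\left(G,w \right)} = - \frac{162}{11 + G}$ ($O{\left(G,w \right)} = \frac{-56 - 106}{G + 11} = - \frac{162}{11 + G}$)
$48328 + O{\left(34 - -75,-6 \right)} = 48328 - \frac{162}{11 + \left(34 - -75\right)} = 48328 - \frac{162}{11 + \left(34 + 75\right)} = 48328 - \frac{162}{11 + 109} = 48328 - \frac{162}{120} = 48328 - \frac{27}{20} = \frac{966533}{20}$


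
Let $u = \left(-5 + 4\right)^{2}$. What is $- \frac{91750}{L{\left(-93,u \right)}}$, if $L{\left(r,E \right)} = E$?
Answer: $-91750$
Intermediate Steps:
$u = 1$ ($u = \left(-1\right)^{2} = 1$)
$- \frac{91750}{L{\left(-93,u \right)}} = - \frac{91750}{1} = \left(-91750\right) 1 = -91750$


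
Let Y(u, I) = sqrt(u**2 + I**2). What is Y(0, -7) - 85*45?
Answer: -3818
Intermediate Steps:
Y(u, I) = sqrt(I**2 + u**2)
Y(0, -7) - 85*45 = sqrt((-7)**2 + 0**2) - 85*45 = sqrt(49 + 0) - 3825 = sqrt(49) - 3825 = 7 - 3825 = -3818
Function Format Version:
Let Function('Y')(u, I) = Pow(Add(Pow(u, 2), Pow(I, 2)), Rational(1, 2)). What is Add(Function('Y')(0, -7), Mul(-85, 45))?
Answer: -3818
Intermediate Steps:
Function('Y')(u, I) = Pow(Add(Pow(I, 2), Pow(u, 2)), Rational(1, 2))
Add(Function('Y')(0, -7), Mul(-85, 45)) = Add(Pow(Add(Pow(-7, 2), Pow(0, 2)), Rational(1, 2)), Mul(-85, 45)) = Add(Pow(Add(49, 0), Rational(1, 2)), -3825) = Add(Pow(49, Rational(1, 2)), -3825) = Add(7, -3825) = -3818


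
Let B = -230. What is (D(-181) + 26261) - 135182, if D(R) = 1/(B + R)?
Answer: -44766532/411 ≈ -1.0892e+5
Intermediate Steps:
D(R) = 1/(-230 + R)
(D(-181) + 26261) - 135182 = (1/(-230 - 181) + 26261) - 135182 = (1/(-411) + 26261) - 135182 = (-1/411 + 26261) - 135182 = 10793270/411 - 135182 = -44766532/411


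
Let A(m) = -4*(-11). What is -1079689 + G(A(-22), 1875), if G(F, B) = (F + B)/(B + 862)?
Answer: -2955106874/2737 ≈ -1.0797e+6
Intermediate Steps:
A(m) = 44
G(F, B) = (B + F)/(862 + B)
-1079689 + G(A(-22), 1875) = -1079689 + (1875 + 44)/(862 + 1875) = -1079689 + 1919/2737 = -2955106874/2737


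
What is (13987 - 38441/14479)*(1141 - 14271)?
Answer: -2658553629160/14479 ≈ -1.8361e+8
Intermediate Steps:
(13987 - 38441/14479)*(1141 - 14271) = (13987 - 38441*1/14479)*(-13130) = (13987 - 38441/14479)*(-13130) = (202479332/14479)*(-13130) = -2658553629160/14479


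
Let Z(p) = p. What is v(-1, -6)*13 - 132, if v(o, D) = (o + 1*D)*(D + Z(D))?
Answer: 960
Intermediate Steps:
v(o, D) = 2*D*(D + o) (v(o, D) = (o + 1*D)*(D + D) = (o + D)*(2*D) = (D + o)*(2*D) = 2*D*(D + o))
v(-1, -6)*13 - 132 = (2*(-6)*(-6 - 1))*13 - 132 = (2*(-6)*(-7))*13 - 132 = 84*13 - 132 = 1092 - 132 = 960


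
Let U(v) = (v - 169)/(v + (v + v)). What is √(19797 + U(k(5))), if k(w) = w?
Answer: √4451865/15 ≈ 140.66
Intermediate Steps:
U(v) = (-169 + v)/(3*v) (U(v) = (-169 + v)/(v + 2*v) = (-169 + v)/((3*v)) = (-169 + v)*(1/(3*v)) = (-169 + v)/(3*v))
√(19797 + U(k(5))) = √(19797 + (⅓)*(-169 + 5)/5) = √(19797 + (⅓)*(⅕)*(-164)) = √(19797 - 164/15) = √(296791/15) = √4451865/15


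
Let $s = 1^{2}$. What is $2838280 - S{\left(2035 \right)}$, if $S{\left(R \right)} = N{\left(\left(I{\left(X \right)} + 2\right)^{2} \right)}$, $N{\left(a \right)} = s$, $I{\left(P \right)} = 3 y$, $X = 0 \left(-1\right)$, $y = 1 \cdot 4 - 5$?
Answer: $2838279$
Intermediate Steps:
$y = -1$ ($y = 4 - 5 = -1$)
$X = 0$
$I{\left(P \right)} = -3$ ($I{\left(P \right)} = 3 \left(-1\right) = -3$)
$s = 1$
$N{\left(a \right)} = 1$
$S{\left(R \right)} = 1$
$2838280 - S{\left(2035 \right)} = 2838280 - 1 = 2838279$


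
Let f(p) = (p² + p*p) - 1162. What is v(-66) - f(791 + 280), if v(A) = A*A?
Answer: -2288564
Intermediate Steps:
v(A) = A²
f(p) = -1162 + 2*p² (f(p) = (p² + p²) - 1162 = 2*p² - 1162 = -1162 + 2*p²)
v(-66) - f(791 + 280) = (-66)² - (-1162 + 2*(791 + 280)²) = 4356 - (-1162 + 2*1071²) = 4356 - (-1162 + 2*1147041) = 4356 - (-1162 + 2294082) = 4356 - 1*2292920 = 4356 - 2292920 = -2288564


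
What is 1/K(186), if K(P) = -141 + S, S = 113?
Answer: -1/28 ≈ -0.035714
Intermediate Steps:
K(P) = -28 (K(P) = -141 + 113 = -28)
1/K(186) = 1/(-28) = -1/28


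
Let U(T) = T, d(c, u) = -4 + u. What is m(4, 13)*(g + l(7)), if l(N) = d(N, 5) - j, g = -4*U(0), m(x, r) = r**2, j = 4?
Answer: -507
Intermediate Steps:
g = 0 (g = -4*0 = 0)
l(N) = -3 (l(N) = (-4 + 5) - 1*4 = 1 - 4 = -3)
m(4, 13)*(g + l(7)) = 13**2*(0 - 3) = 169*(-3) = -507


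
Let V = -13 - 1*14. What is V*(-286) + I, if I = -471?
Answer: 7251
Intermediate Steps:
V = -27 (V = -13 - 14 = -27)
V*(-286) + I = -27*(-286) - 471 = 7722 - 471 = 7251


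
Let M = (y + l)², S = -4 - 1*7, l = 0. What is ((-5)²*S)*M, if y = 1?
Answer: -275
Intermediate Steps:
S = -11 (S = -4 - 7 = -11)
M = 1 (M = (1 + 0)² = 1² = 1)
((-5)²*S)*M = ((-5)²*(-11))*1 = (25*(-11))*1 = -275*1 = -275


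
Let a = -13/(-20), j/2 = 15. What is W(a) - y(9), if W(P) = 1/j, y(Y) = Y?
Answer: -269/30 ≈ -8.9667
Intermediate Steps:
j = 30 (j = 2*15 = 30)
a = 13/20 (a = -13*(-1/20) = 13/20 ≈ 0.65000)
W(P) = 1/30
W(a) - y(9) = 1/30 - 1*9 = 1/30 - 9 = -269/30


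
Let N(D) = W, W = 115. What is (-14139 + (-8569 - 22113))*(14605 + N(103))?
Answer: -659765120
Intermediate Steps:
N(D) = 115
(-14139 + (-8569 - 22113))*(14605 + N(103)) = (-14139 + (-8569 - 22113))*(14605 + 115) = (-14139 - 30682)*14720 = -44821*14720 = -659765120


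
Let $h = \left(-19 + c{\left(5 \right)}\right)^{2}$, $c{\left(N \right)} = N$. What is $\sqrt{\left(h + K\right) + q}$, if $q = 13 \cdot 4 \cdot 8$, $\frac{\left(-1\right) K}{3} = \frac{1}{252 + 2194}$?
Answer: $\frac{\sqrt{3661537254}}{2446} \approx 24.739$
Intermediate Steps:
$K = - \frac{3}{2446}$ ($K = - \frac{3}{252 + 2194} = - \frac{3}{2446} \approx -0.0012265$)
$h = 196$ ($h = \left(-19 + 5\right)^{2} = \left(-14\right)^{2} = 196$)
$q = 416$ ($q = 52 \cdot 8 = 416$)
$\sqrt{\left(h + K\right) + q} = \sqrt{\left(196 - \frac{3}{2446}\right) + 416} = \sqrt{\frac{479413}{2446} + 416} = \sqrt{\frac{1496949}{2446}} = \frac{\sqrt{3661537254}}{2446}$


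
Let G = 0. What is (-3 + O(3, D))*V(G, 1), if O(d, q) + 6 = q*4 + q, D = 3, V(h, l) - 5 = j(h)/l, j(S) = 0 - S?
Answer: 30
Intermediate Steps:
j(S) = -S
V(h, l) = 5 - h/l (V(h, l) = 5 + (-h)/l = 5 - h/l)
O(d, q) = -6 + 5*q (O(d, q) = -6 + (q*4 + q) = -6 + (4*q + q) = -6 + 5*q)
(-3 + O(3, D))*V(G, 1) = (-3 + (-6 + 5*3))*(5 - 1*0/1) = (-3 + (-6 + 15))*(5 - 1*0*1) = (-3 + 9)*(5 + 0) = 6*5 = 30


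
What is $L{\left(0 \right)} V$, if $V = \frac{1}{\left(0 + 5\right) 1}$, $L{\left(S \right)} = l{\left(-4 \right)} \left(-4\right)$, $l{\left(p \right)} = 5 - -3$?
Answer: $- \frac{32}{5} \approx -6.4$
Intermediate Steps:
$l{\left(p \right)} = 8$ ($l{\left(p \right)} = 5 + 3 = 8$)
$L{\left(S \right)} = -32$ ($L{\left(S \right)} = 8 \left(-4\right) = -32$)
$V = \frac{1}{5}$ ($V = \frac{1}{5 \cdot 1} = \frac{1}{5} \approx 0.2$)
$L{\left(0 \right)} V = \left(-32\right) \frac{1}{5} = - \frac{32}{5}$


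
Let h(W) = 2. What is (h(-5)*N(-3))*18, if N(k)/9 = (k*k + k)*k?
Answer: -5832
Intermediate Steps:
N(k) = 9*k*(k + k²) (N(k) = 9*((k*k + k)*k) = 9*((k² + k)*k) = 9*((k + k²)*k) = 9*(k*(k + k²)) = 9*k*(k + k²))
(h(-5)*N(-3))*18 = (2*(9*(-3)²*(1 - 3)))*18 = (2*(9*9*(-2)))*18 = (2*(-162))*18 = -324*18 = -5832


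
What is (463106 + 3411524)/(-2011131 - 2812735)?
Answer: -1937315/2411933 ≈ -0.80322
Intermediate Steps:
(463106 + 3411524)/(-2011131 - 2812735) = 3874630/(-4823866) = 3874630*(-1/4823866) = -1937315/2411933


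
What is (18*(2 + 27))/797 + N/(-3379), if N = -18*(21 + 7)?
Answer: 2165526/2693063 ≈ 0.80411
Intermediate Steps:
N = -504 (N = -18*28 = -504)
(18*(2 + 27))/797 + N/(-3379) = (18*(2 + 27))/797 - 504/(-3379) = (18*29)*(1/797) - 504*(-1/3379) = 522*(1/797) + 504/3379 = 522/797 + 504/3379 = 2165526/2693063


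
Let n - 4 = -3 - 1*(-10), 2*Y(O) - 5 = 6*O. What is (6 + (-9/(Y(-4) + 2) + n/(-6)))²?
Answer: 25921/900 ≈ 28.801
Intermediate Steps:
Y(O) = 5/2 + 3*O (Y(O) = 5/2 + (6*O)/2 = 5/2 + 3*O)
n = 11 (n = 4 + (-3 - 1*(-10)) = 4 + (-3 + 10) = 4 + 7 = 11)
(6 + (-9/(Y(-4) + 2) + n/(-6)))² = (6 + (-9/((5/2 + 3*(-4)) + 2) + 11/(-6)))² = (6 + (-9/((5/2 - 12) + 2) + 11*(-⅙)))² = (6 + (-9/(-19/2 + 2) - 11/6))² = (6 + (-9/(-15/2) - 11/6))² = (6 + (-9*(-2/15) - 11/6))² = (6 + (6/5 - 11/6))² = (6 - 19/30)² = (161/30)² = 25921/900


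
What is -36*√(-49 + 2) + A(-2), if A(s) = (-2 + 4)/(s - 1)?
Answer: -⅔ - 36*I*√47 ≈ -0.66667 - 246.8*I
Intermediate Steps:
A(s) = 2/(-1 + s)
-36*√(-49 + 2) + A(-2) = -36*√(-49 + 2) + 2/(-1 - 2) = -36*I*√47 + 2/(-3) = -36*I*√47 + 2*(-⅓) = -36*I*√47 - ⅔ = -⅔ - 36*I*√47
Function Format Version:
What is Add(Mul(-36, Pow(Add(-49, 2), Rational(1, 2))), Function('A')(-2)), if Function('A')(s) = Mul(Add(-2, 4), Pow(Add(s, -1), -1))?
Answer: Add(Rational(-2, 3), Mul(-36, I, Pow(47, Rational(1, 2)))) ≈ Add(-0.66667, Mul(-246.80, I))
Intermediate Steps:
Function('A')(s) = Mul(2, Pow(Add(-1, s), -1))
Add(Mul(-36, Pow(Add(-49, 2), Rational(1, 2))), Function('A')(-2)) = Add(Mul(-36, Pow(Add(-49, 2), Rational(1, 2))), Mul(2, Pow(Add(-1, -2), -1))) = Add(Mul(-36, Pow(-47, Rational(1, 2))), Mul(2, Pow(-3, -1))) = Add(Mul(-36, Mul(I, Pow(47, Rational(1, 2)))), Mul(2, Rational(-1, 3))) = Add(Mul(-36, I, Pow(47, Rational(1, 2))), Rational(-2, 3)) = Add(Rational(-2, 3), Mul(-36, I, Pow(47, Rational(1, 2))))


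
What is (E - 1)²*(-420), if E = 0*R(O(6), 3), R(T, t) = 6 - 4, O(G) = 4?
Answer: -420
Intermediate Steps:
R(T, t) = 2
E = 0 (E = 0*2 = 0)
(E - 1)²*(-420) = (0 - 1)²*(-420) = (-1)²*(-420) = 1*(-420) = -420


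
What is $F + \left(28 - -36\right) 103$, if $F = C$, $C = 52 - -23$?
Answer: $6667$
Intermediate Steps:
$C = 75$ ($C = 52 + 23 = 75$)
$F = 75$
$F + \left(28 - -36\right) 103 = 75 + \left(28 - -36\right) 103 = 75 + \left(28 + 36\right) 103 = 75 + 64 \cdot 103 = 75 + 6592 = 6667$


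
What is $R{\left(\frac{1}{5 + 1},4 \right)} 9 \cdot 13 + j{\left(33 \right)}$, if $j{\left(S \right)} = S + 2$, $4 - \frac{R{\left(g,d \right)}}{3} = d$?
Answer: $35$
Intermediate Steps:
$R{\left(g,d \right)} = 12 - 3 d$
$j{\left(S \right)} = 2 + S$
$R{\left(\frac{1}{5 + 1},4 \right)} 9 \cdot 13 + j{\left(33 \right)} = \left(12 - 12\right) 9 \cdot 13 + \left(2 + 33\right) = \left(12 - 12\right) 9 \cdot 13 + 35 = 0 \cdot 9 \cdot 13 + 35 = 0 \cdot 13 + 35 = 0 + 35 = 35$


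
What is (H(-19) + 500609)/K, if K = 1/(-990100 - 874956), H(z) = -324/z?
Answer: -17740216841120/19 ≈ -9.3370e+11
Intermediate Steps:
K = -1/1865056 (K = 1/(-1865056) = -1/1865056 ≈ -5.3618e-7)
(H(-19) + 500609)/K = (-324/(-19) + 500609)/(-1/1865056) = (-324*(-1/19) + 500609)*(-1865056) = (324/19 + 500609)*(-1865056) = (9511895/19)*(-1865056) = -17740216841120/19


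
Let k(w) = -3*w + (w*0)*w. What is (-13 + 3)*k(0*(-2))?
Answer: 0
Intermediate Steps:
k(w) = -3*w (k(w) = -3*w + 0*w = -3*w + 0 = -3*w)
(-13 + 3)*k(0*(-2)) = (-13 + 3)*(-0*(-2)) = -(-30)*0 = -10*0 = 0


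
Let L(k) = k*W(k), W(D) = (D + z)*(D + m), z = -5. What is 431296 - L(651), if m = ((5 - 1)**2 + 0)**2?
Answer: -381003926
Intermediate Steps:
m = 256 (m = (4**2 + 0)**2 = (16 + 0)**2 = 16**2 = 256)
W(D) = (-5 + D)*(256 + D) (W(D) = (D - 5)*(D + 256) = (-5 + D)*(256 + D))
L(k) = k*(-1280 + k**2 + 251*k)
431296 - L(651) = 431296 - 651*(-1280 + 651**2 + 251*651) = 431296 - 651*(-1280 + 423801 + 163401) = 431296 - 651*585922 = 431296 - 1*381435222 = 431296 - 381435222 = -381003926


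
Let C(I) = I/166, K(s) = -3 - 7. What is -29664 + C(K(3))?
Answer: -2462117/83 ≈ -29664.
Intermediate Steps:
K(s) = -10
C(I) = I/166 (C(I) = I*(1/166) = I/166)
-29664 + C(K(3)) = -29664 + (1/166)*(-10) = -29664 - 5/83 = -2462117/83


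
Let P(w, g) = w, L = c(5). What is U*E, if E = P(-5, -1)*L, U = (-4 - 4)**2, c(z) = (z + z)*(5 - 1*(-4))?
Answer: -28800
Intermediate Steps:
c(z) = 18*z (c(z) = (2*z)*(5 + 4) = (2*z)*9 = 18*z)
U = 64 (U = (-8)**2 = 64)
L = 90 (L = 18*5 = 90)
E = -450 (E = -5*90 = -450)
U*E = 64*(-450) = -28800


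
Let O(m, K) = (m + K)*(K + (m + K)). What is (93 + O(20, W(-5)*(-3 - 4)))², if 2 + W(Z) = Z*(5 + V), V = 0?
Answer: 6934725625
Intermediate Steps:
W(Z) = -2 + 5*Z (W(Z) = -2 + Z*(5 + 0) = -2 + Z*5 = -2 + 5*Z)
O(m, K) = (K + m)*(m + 2*K) (O(m, K) = (K + m)*(K + (K + m)) = (K + m)*(m + 2*K))
(93 + O(20, W(-5)*(-3 - 4)))² = (93 + (20² + 2*((-2 + 5*(-5))*(-3 - 4))² + 3*((-2 + 5*(-5))*(-3 - 4))*20))² = (93 + (400 + 2*((-2 - 25)*(-7))² + 3*((-2 - 25)*(-7))*20))² = (93 + (400 + 2*(-27*(-7))² + 3*(-27*(-7))*20))² = (93 + (400 + 2*189² + 3*189*20))² = (93 + (400 + 2*35721 + 11340))² = (93 + (400 + 71442 + 11340))² = (93 + 83182)² = 83275² = 6934725625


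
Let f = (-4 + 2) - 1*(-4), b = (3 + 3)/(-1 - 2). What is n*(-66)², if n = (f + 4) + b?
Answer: 17424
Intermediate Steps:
b = -2 (b = 6/(-3) = 6*(-⅓) = -2)
f = 2 (f = -2 + 4 = 2)
n = 4 (n = (2 + 4) - 2 = 6 - 2 = 4)
n*(-66)² = 4*(-66)² = 4*4356 = 17424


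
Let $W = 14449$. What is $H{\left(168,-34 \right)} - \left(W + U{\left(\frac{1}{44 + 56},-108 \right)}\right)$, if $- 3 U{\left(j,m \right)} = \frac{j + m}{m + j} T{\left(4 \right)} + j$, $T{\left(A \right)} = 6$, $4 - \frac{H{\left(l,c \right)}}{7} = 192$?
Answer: $- \frac{4728899}{300} \approx -15763.0$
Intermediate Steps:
$H{\left(l,c \right)} = -1316$ ($H{\left(l,c \right)} = 28 - 1344 = -1316$)
$U{\left(j,m \right)} = -2 - \frac{j}{3}$ ($U{\left(j,m \right)} = - \frac{\frac{j + m}{m + j} 6 + j}{3} = - \frac{\frac{j + m}{j + m} 6 + j}{3} = - \frac{1 \cdot 6 + j}{3} = - \frac{6 + j}{3} = -2 - \frac{j}{3}$)
$H{\left(168,-34 \right)} - \left(W + U{\left(\frac{1}{44 + 56},-108 \right)}\right) = -1316 - \left(14449 - \left(2 + \frac{1}{3 \left(44 + 56\right)}\right)\right) = -1316 - \left(14449 - \left(2 + \frac{1}{3 \cdot 100}\right)\right) = -1316 - \left(14449 - \frac{601}{300}\right) = -1316 - \frac{4334099}{300} = - \frac{4728899}{300}$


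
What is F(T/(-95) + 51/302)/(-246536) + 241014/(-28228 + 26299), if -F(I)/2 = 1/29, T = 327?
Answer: -287190032293/2298578396 ≈ -124.94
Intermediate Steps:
F(I) = -2/29
F(T/(-95) + 51/302)/(-246536) + 241014/(-28228 + 26299) = -2/29/(-246536) + 241014/(-28228 + 26299) = -2/29*(-1/246536) + 241014/(-1929) = 1/3574772 + 241014*(-1/1929) = 1/3574772 - 80338/643 = -287190032293/2298578396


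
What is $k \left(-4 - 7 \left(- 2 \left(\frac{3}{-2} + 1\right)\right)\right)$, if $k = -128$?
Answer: $1408$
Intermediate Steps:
$k \left(-4 - 7 \left(- 2 \left(\frac{3}{-2} + 1\right)\right)\right) = - 128 \left(-4 - 7 \left(- 2 \left(\frac{3}{-2} + 1\right)\right)\right) = - 128 \left(-4 - 7 \left(- 2 \left(3 \left(- \frac{1}{2}\right) + 1\right)\right)\right) = - 128 \left(-4 - 7 \left(- 2 \left(- \frac{3}{2} + 1\right)\right)\right) = - 128 \left(-4 - 7 \left(\left(-2\right) \left(- \frac{1}{2}\right)\right)\right) = - 128 \left(-4 - 7\right) = \left(-128\right) \left(-11\right) = 1408$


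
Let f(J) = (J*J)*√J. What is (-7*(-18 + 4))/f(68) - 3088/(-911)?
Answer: 3088/911 + 49*√17/78608 ≈ 3.3923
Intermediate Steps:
f(J) = J^(5/2) (f(J) = J²*√J = J^(5/2))
(-7*(-18 + 4))/f(68) - 3088/(-911) = (-7*(-18 + 4))/(68^(5/2)) - 3088/(-911) = (-7*(-14))/((9248*√17)) - 3088*(-1/911) = 98*(√17/157216) + 3088/911 = 49*√17/78608 + 3088/911 = 3088/911 + 49*√17/78608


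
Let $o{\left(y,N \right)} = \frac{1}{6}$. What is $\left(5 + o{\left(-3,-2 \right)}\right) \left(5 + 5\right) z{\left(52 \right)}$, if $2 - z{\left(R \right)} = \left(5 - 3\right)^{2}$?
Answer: $- \frac{310}{3} \approx -103.33$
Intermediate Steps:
$o{\left(y,N \right)} = \frac{1}{6}$
$z{\left(R \right)} = -2$ ($z{\left(R \right)} = 2 - \left(5 - 3\right)^{2} = 2 - 2^{2} = 2 - 4 = -2$)
$\left(5 + o{\left(-3,-2 \right)}\right) \left(5 + 5\right) z{\left(52 \right)} = \left(5 + \frac{1}{6}\right) \left(5 + 5\right) \left(-2\right) = \frac{31}{6} \cdot 10 \left(-2\right) = \frac{155}{3} \left(-2\right) = - \frac{310}{3}$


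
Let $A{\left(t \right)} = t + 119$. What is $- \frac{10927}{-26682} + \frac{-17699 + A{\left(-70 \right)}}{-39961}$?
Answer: $\frac{907591147}{1066239402} \approx 0.85121$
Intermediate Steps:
$A{\left(t \right)} = 119 + t$
$- \frac{10927}{-26682} + \frac{-17699 + A{\left(-70 \right)}}{-39961} = - \frac{10927}{-26682} + \frac{-17699 + \left(119 - 70\right)}{-39961} = \left(-10927\right) \left(- \frac{1}{26682}\right) + \left(-17699 + 49\right) \left(- \frac{1}{39961}\right) = \frac{10927}{26682} - - \frac{17650}{39961} = \frac{10927}{26682} + \frac{17650}{39961} = \frac{907591147}{1066239402}$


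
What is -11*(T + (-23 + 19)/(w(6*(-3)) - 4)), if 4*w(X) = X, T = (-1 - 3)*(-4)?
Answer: -3080/17 ≈ -181.18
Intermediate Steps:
T = 16 (T = -4*(-4) = 16)
w(X) = X/4
-11*(T + (-23 + 19)/(w(6*(-3)) - 4)) = -11*(16 + (-23 + 19)/((6*(-3))/4 - 4)) = -11*(16 - 4/((¼)*(-18) - 4)) = -11*(16 - 4/(-9/2 - 4)) = -11*(16 - 4/(-17/2)) = -11*(16 - 4*(-2/17)) = -11*(16 + 8/17) = -11*280/17 = -3080/17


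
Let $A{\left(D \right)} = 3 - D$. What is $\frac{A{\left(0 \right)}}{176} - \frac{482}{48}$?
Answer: $- \frac{5293}{528} \approx -10.025$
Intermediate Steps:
$\frac{A{\left(0 \right)}}{176} - \frac{482}{48} = \frac{3 - 0}{176} - \frac{482}{48} = \left(3 + 0\right) \frac{1}{176} - \frac{241}{24} = 3 \cdot \frac{1}{176} - \frac{241}{24} = \frac{3}{176} - \frac{241}{24} = - \frac{5293}{528}$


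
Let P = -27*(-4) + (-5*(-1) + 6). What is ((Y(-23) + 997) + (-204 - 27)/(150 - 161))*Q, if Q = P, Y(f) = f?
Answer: 118405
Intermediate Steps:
P = 119 (P = 108 + (5 + 6) = 108 + 11 = 119)
Q = 119
((Y(-23) + 997) + (-204 - 27)/(150 - 161))*Q = ((-23 + 997) + (-204 - 27)/(150 - 161))*119 = (974 - 231/(-11))*119 = (974 - 231*(-1/11))*119 = (974 + 21)*119 = 995*119 = 118405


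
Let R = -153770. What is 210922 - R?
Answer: 364692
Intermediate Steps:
210922 - R = 210922 - 1*(-153770) = 210922 + 153770 = 364692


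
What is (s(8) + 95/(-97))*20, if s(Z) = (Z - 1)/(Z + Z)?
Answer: -4205/388 ≈ -10.838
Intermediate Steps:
s(Z) = (-1 + Z)/(2*Z) (s(Z) = (-1 + Z)/((2*Z)) = (-1 + Z)*(1/(2*Z)) = (-1 + Z)/(2*Z))
(s(8) + 95/(-97))*20 = ((½)*(-1 + 8)/8 + 95/(-97))*20 = ((½)*(⅛)*7 + 95*(-1/97))*20 = (7/16 - 95/97)*20 = -841/1552*20 = -4205/388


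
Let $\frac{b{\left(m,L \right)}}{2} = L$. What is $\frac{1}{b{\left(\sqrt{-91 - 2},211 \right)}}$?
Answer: $\frac{1}{422} \approx 0.0023697$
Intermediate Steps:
$b{\left(m,L \right)} = 2 L$
$\frac{1}{b{\left(\sqrt{-91 - 2},211 \right)}} = \frac{1}{2 \cdot 211} = \frac{1}{422}$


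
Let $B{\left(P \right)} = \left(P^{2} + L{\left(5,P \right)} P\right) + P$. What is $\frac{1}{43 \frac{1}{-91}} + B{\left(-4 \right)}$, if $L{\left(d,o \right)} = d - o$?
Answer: $- \frac{1123}{43} \approx -26.116$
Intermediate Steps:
$B{\left(P \right)} = P + P^{2} + P \left(5 - P\right)$ ($B{\left(P \right)} = \left(P^{2} + \left(5 - P\right) P\right) + P = \left(P^{2} + P \left(5 - P\right)\right) + P = P + P^{2} + P \left(5 - P\right)$)
$\frac{1}{43 \frac{1}{-91}} + B{\left(-4 \right)} = \frac{1}{43 \frac{1}{-91}} + 6 \left(-4\right) = \frac{1}{43 \left(- \frac{1}{91}\right)} - 24 = \frac{1}{- \frac{43}{91}} - 24 = - \frac{91}{43} - 24 = - \frac{1123}{43}$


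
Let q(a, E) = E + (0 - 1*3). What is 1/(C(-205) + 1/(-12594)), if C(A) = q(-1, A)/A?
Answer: 2581770/2619347 ≈ 0.98565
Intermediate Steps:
q(a, E) = -3 + E (q(a, E) = E + (0 - 3) = E - 3 = -3 + E)
C(A) = (-3 + A)/A
1/(C(-205) + 1/(-12594)) = 1/((-3 - 205)/(-205) + 1/(-12594)) = 1/(-1/205*(-208) - 1/12594) = 1/(208/205 - 1/12594) = 1/(2619347/2581770) = 2581770/2619347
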